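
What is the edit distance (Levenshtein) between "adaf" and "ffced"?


Computing edit distance: "adaf" -> "ffced"
DP table:
           f    f    c    e    d
      0    1    2    3    4    5
  a   1    1    2    3    4    5
  d   2    2    2    3    4    4
  a   3    3    3    3    4    5
  f   4    3    3    4    4    5
Edit distance = dp[4][5] = 5

5


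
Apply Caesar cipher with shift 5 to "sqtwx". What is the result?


Caesar cipher: shift "sqtwx" by 5
  's' (pos 18) + 5 = pos 23 = 'x'
  'q' (pos 16) + 5 = pos 21 = 'v'
  't' (pos 19) + 5 = pos 24 = 'y'
  'w' (pos 22) + 5 = pos 1 = 'b'
  'x' (pos 23) + 5 = pos 2 = 'c'
Result: xvybc

xvybc


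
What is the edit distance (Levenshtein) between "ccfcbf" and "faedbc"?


Computing edit distance: "ccfcbf" -> "faedbc"
DP table:
           f    a    e    d    b    c
      0    1    2    3    4    5    6
  c   1    1    2    3    4    5    5
  c   2    2    2    3    4    5    5
  f   3    2    3    3    4    5    6
  c   4    3    3    4    4    5    5
  b   5    4    4    4    5    4    5
  f   6    5    5    5    5    5    5
Edit distance = dp[6][6] = 5

5


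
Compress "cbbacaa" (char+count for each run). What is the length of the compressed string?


Input: cbbacaa
Runs:
  'c' x 1 => "c1"
  'b' x 2 => "b2"
  'a' x 1 => "a1"
  'c' x 1 => "c1"
  'a' x 2 => "a2"
Compressed: "c1b2a1c1a2"
Compressed length: 10

10


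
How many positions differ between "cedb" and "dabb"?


Comparing "cedb" and "dabb" position by position:
  Position 0: 'c' vs 'd' => DIFFER
  Position 1: 'e' vs 'a' => DIFFER
  Position 2: 'd' vs 'b' => DIFFER
  Position 3: 'b' vs 'b' => same
Positions that differ: 3

3


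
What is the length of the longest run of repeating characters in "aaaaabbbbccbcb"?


Input: "aaaaabbbbccbcb"
Scanning for longest run:
  Position 1 ('a'): continues run of 'a', length=2
  Position 2 ('a'): continues run of 'a', length=3
  Position 3 ('a'): continues run of 'a', length=4
  Position 4 ('a'): continues run of 'a', length=5
  Position 5 ('b'): new char, reset run to 1
  Position 6 ('b'): continues run of 'b', length=2
  Position 7 ('b'): continues run of 'b', length=3
  Position 8 ('b'): continues run of 'b', length=4
  Position 9 ('c'): new char, reset run to 1
  Position 10 ('c'): continues run of 'c', length=2
  Position 11 ('b'): new char, reset run to 1
  Position 12 ('c'): new char, reset run to 1
  Position 13 ('b'): new char, reset run to 1
Longest run: 'a' with length 5

5


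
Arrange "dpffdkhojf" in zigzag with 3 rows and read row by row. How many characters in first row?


Zigzag "dpffdkhojf" into 3 rows:
Placing characters:
  'd' => row 0
  'p' => row 1
  'f' => row 2
  'f' => row 1
  'd' => row 0
  'k' => row 1
  'h' => row 2
  'o' => row 1
  'j' => row 0
  'f' => row 1
Rows:
  Row 0: "ddj"
  Row 1: "pfkof"
  Row 2: "fh"
First row length: 3

3


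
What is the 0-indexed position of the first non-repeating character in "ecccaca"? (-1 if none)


Input: ecccaca
Character frequencies:
  'a': 2
  'c': 4
  'e': 1
Scanning left to right for freq == 1:
  Position 0 ('e'): unique! => answer = 0

0


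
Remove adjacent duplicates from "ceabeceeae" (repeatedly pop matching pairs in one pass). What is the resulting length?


Input: ceabeceeae
Stack-based adjacent duplicate removal:
  Read 'c': push. Stack: c
  Read 'e': push. Stack: ce
  Read 'a': push. Stack: cea
  Read 'b': push. Stack: ceab
  Read 'e': push. Stack: ceabe
  Read 'c': push. Stack: ceabec
  Read 'e': push. Stack: ceabece
  Read 'e': matches stack top 'e' => pop. Stack: ceabec
  Read 'a': push. Stack: ceabeca
  Read 'e': push. Stack: ceabecae
Final stack: "ceabecae" (length 8)

8


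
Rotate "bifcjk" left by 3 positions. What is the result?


Input: "bifcjk", rotate left by 3
First 3 characters: "bif"
Remaining characters: "cjk"
Concatenate remaining + first: "cjk" + "bif" = "cjkbif"

cjkbif


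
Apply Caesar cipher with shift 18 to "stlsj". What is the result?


Caesar cipher: shift "stlsj" by 18
  's' (pos 18) + 18 = pos 10 = 'k'
  't' (pos 19) + 18 = pos 11 = 'l'
  'l' (pos 11) + 18 = pos 3 = 'd'
  's' (pos 18) + 18 = pos 10 = 'k'
  'j' (pos 9) + 18 = pos 1 = 'b'
Result: kldkb

kldkb


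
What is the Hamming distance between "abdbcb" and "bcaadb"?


Comparing "abdbcb" and "bcaadb" position by position:
  Position 0: 'a' vs 'b' => differ
  Position 1: 'b' vs 'c' => differ
  Position 2: 'd' vs 'a' => differ
  Position 3: 'b' vs 'a' => differ
  Position 4: 'c' vs 'd' => differ
  Position 5: 'b' vs 'b' => same
Total differences (Hamming distance): 5

5


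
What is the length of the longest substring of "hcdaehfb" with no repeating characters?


Input: "hcdaehfb"
Sliding window (track last position of each char):
  Position 0 ('h'): window [0,0] length 1 -- new best
  Position 1 ('c'): window [0,1] length 2 -- new best
  Position 2 ('d'): window [0,2] length 3 -- new best
  Position 3 ('a'): window [0,3] length 4 -- new best
  Position 4 ('e'): window [0,4] length 5 -- new best
  Position 5 ('h'): repeat (last at 0), move window start to 1
  Position 5 ('h'): window [1,5] length 5
  Position 6 ('f'): window [1,6] length 6 -- new best
  Position 7 ('b'): window [1,7] length 7 -- new best
Longest substring with no repeats: "cdaehfb" with length 7

7


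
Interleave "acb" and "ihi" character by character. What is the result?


Interleaving "acb" and "ihi":
  Position 0: 'a' from first, 'i' from second => "ai"
  Position 1: 'c' from first, 'h' from second => "ch"
  Position 2: 'b' from first, 'i' from second => "bi"
Result: aichbi

aichbi


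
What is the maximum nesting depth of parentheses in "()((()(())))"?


Input: "()((()(())))"
Tracking depth:
  Position 0 '(': depth becomes 1
  Position 1 ')': depth becomes 0
  Position 2 '(': depth becomes 1
  Position 3 '(': depth becomes 2
  Position 4 '(': depth becomes 3
  Position 5 ')': depth becomes 2
  Position 6 '(': depth becomes 3
  Position 7 '(': depth becomes 4
  Position 8 ')': depth becomes 3
  Position 9 ')': depth becomes 2
  Position 10 ')': depth becomes 1
  Position 11 ')': depth becomes 0
Maximum depth reached: 4

4


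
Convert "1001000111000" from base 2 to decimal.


Input: "1001000111000" in base 2
Positional expansion:
  Digit '1' (value 1) x 2^12 = 4096
  Digit '0' (value 0) x 2^11 = 0
  Digit '0' (value 0) x 2^10 = 0
  Digit '1' (value 1) x 2^9 = 512
  Digit '0' (value 0) x 2^8 = 0
  Digit '0' (value 0) x 2^7 = 0
  Digit '0' (value 0) x 2^6 = 0
  Digit '1' (value 1) x 2^5 = 32
  Digit '1' (value 1) x 2^4 = 16
  Digit '1' (value 1) x 2^3 = 8
  Digit '0' (value 0) x 2^2 = 0
  Digit '0' (value 0) x 2^1 = 0
  Digit '0' (value 0) x 2^0 = 0
Sum = 4664

4664


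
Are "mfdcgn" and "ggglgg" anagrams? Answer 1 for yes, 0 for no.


Strings: "mfdcgn", "ggglgg"
Sorted first:  cdfgmn
Sorted second: gggggl
Differ at position 0: 'c' vs 'g' => not anagrams

0


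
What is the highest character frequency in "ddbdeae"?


Input: ddbdeae
Character counts:
  'a': 1
  'b': 1
  'd': 3
  'e': 2
Maximum frequency: 3

3


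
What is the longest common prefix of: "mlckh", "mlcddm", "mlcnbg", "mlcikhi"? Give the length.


Words: mlckh, mlcddm, mlcnbg, mlcikhi
  Position 0: all 'm' => match
  Position 1: all 'l' => match
  Position 2: all 'c' => match
  Position 3: ('k', 'd', 'n', 'i') => mismatch, stop
LCP = "mlc" (length 3)

3


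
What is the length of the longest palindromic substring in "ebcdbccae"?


Input: "ebcdbccae"
Checking substrings for palindromes:
  [5:7] "cc" (len 2) => palindrome
Longest palindromic substring: "cc" with length 2

2


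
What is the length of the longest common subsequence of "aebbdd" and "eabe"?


LCS of "aebbdd" and "eabe"
DP table:
           e    a    b    e
      0    0    0    0    0
  a   0    0    1    1    1
  e   0    1    1    1    2
  b   0    1    1    2    2
  b   0    1    1    2    2
  d   0    1    1    2    2
  d   0    1    1    2    2
LCS length = dp[6][4] = 2

2


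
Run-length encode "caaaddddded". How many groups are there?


Input: caaaddddded
Scanning for consecutive runs:
  Group 1: 'c' x 1 (positions 0-0)
  Group 2: 'a' x 3 (positions 1-3)
  Group 3: 'd' x 5 (positions 4-8)
  Group 4: 'e' x 1 (positions 9-9)
  Group 5: 'd' x 1 (positions 10-10)
Total groups: 5

5


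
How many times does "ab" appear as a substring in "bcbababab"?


Searching for "ab" in "bcbababab"
Scanning each position:
  Position 0: "bc" => no
  Position 1: "cb" => no
  Position 2: "ba" => no
  Position 3: "ab" => MATCH
  Position 4: "ba" => no
  Position 5: "ab" => MATCH
  Position 6: "ba" => no
  Position 7: "ab" => MATCH
Total occurrences: 3

3


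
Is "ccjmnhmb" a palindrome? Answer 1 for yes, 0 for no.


Input: ccjmnhmb
Reversed: bmhnmjcc
  Compare pos 0 ('c') with pos 7 ('b'): MISMATCH
  Compare pos 1 ('c') with pos 6 ('m'): MISMATCH
  Compare pos 2 ('j') with pos 5 ('h'): MISMATCH
  Compare pos 3 ('m') with pos 4 ('n'): MISMATCH
Result: not a palindrome

0


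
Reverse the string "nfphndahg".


Input: nfphndahg
Reading characters right to left:
  Position 8: 'g'
  Position 7: 'h'
  Position 6: 'a'
  Position 5: 'd'
  Position 4: 'n'
  Position 3: 'h'
  Position 2: 'p'
  Position 1: 'f'
  Position 0: 'n'
Reversed: ghadnhpfn

ghadnhpfn


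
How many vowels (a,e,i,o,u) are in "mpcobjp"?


Input: mpcobjp
Checking each character:
  'm' at position 0: consonant
  'p' at position 1: consonant
  'c' at position 2: consonant
  'o' at position 3: vowel (running total: 1)
  'b' at position 4: consonant
  'j' at position 5: consonant
  'p' at position 6: consonant
Total vowels: 1

1


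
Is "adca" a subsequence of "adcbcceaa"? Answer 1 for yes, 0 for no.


Check if "adca" is a subsequence of "adcbcceaa"
Greedy scan:
  Position 0 ('a'): matches sub[0] = 'a'
  Position 1 ('d'): matches sub[1] = 'd'
  Position 2 ('c'): matches sub[2] = 'c'
  Position 3 ('b'): no match needed
  Position 4 ('c'): no match needed
  Position 5 ('c'): no match needed
  Position 6 ('e'): no match needed
  Position 7 ('a'): matches sub[3] = 'a'
  Position 8 ('a'): no match needed
All 4 characters matched => is a subsequence

1


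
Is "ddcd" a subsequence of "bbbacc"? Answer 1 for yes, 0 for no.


Check if "ddcd" is a subsequence of "bbbacc"
Greedy scan:
  Position 0 ('b'): no match needed
  Position 1 ('b'): no match needed
  Position 2 ('b'): no match needed
  Position 3 ('a'): no match needed
  Position 4 ('c'): no match needed
  Position 5 ('c'): no match needed
Only matched 0/4 characters => not a subsequence

0


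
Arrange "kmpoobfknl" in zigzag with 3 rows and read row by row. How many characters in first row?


Zigzag "kmpoobfknl" into 3 rows:
Placing characters:
  'k' => row 0
  'm' => row 1
  'p' => row 2
  'o' => row 1
  'o' => row 0
  'b' => row 1
  'f' => row 2
  'k' => row 1
  'n' => row 0
  'l' => row 1
Rows:
  Row 0: "kon"
  Row 1: "mobkl"
  Row 2: "pf"
First row length: 3

3


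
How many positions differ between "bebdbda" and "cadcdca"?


Comparing "bebdbda" and "cadcdca" position by position:
  Position 0: 'b' vs 'c' => DIFFER
  Position 1: 'e' vs 'a' => DIFFER
  Position 2: 'b' vs 'd' => DIFFER
  Position 3: 'd' vs 'c' => DIFFER
  Position 4: 'b' vs 'd' => DIFFER
  Position 5: 'd' vs 'c' => DIFFER
  Position 6: 'a' vs 'a' => same
Positions that differ: 6

6


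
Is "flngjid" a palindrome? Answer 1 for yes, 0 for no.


Input: flngjid
Reversed: dijgnlf
  Compare pos 0 ('f') with pos 6 ('d'): MISMATCH
  Compare pos 1 ('l') with pos 5 ('i'): MISMATCH
  Compare pos 2 ('n') with pos 4 ('j'): MISMATCH
Result: not a palindrome

0


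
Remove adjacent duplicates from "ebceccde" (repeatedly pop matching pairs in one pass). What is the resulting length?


Input: ebceccde
Stack-based adjacent duplicate removal:
  Read 'e': push. Stack: e
  Read 'b': push. Stack: eb
  Read 'c': push. Stack: ebc
  Read 'e': push. Stack: ebce
  Read 'c': push. Stack: ebcec
  Read 'c': matches stack top 'c' => pop. Stack: ebce
  Read 'd': push. Stack: ebced
  Read 'e': push. Stack: ebcede
Final stack: "ebcede" (length 6)

6


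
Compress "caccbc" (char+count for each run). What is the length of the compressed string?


Input: caccbc
Runs:
  'c' x 1 => "c1"
  'a' x 1 => "a1"
  'c' x 2 => "c2"
  'b' x 1 => "b1"
  'c' x 1 => "c1"
Compressed: "c1a1c2b1c1"
Compressed length: 10

10


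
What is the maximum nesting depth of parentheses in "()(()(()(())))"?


Input: "()(()(()(())))"
Tracking depth:
  Position 0 '(': depth becomes 1
  Position 1 ')': depth becomes 0
  Position 2 '(': depth becomes 1
  Position 3 '(': depth becomes 2
  Position 4 ')': depth becomes 1
  Position 5 '(': depth becomes 2
  Position 6 '(': depth becomes 3
  Position 7 ')': depth becomes 2
  Position 8 '(': depth becomes 3
  Position 9 '(': depth becomes 4
  Position 10 ')': depth becomes 3
  Position 11 ')': depth becomes 2
  Position 12 ')': depth becomes 1
  Position 13 ')': depth becomes 0
Maximum depth reached: 4

4


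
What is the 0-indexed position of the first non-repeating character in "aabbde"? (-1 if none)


Input: aabbde
Character frequencies:
  'a': 2
  'b': 2
  'd': 1
  'e': 1
Scanning left to right for freq == 1:
  Position 0 ('a'): freq=2, skip
  Position 1 ('a'): freq=2, skip
  Position 2 ('b'): freq=2, skip
  Position 3 ('b'): freq=2, skip
  Position 4 ('d'): unique! => answer = 4

4


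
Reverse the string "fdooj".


Input: fdooj
Reading characters right to left:
  Position 4: 'j'
  Position 3: 'o'
  Position 2: 'o'
  Position 1: 'd'
  Position 0: 'f'
Reversed: joodf

joodf


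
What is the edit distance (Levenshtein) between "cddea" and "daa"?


Computing edit distance: "cddea" -> "daa"
DP table:
           d    a    a
      0    1    2    3
  c   1    1    2    3
  d   2    1    2    3
  d   3    2    2    3
  e   4    3    3    3
  a   5    4    3    3
Edit distance = dp[5][3] = 3

3


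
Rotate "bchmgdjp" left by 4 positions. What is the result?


Input: "bchmgdjp", rotate left by 4
First 4 characters: "bchm"
Remaining characters: "gdjp"
Concatenate remaining + first: "gdjp" + "bchm" = "gdjpbchm"

gdjpbchm


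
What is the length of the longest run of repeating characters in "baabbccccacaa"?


Input: "baabbccccacaa"
Scanning for longest run:
  Position 1 ('a'): new char, reset run to 1
  Position 2 ('a'): continues run of 'a', length=2
  Position 3 ('b'): new char, reset run to 1
  Position 4 ('b'): continues run of 'b', length=2
  Position 5 ('c'): new char, reset run to 1
  Position 6 ('c'): continues run of 'c', length=2
  Position 7 ('c'): continues run of 'c', length=3
  Position 8 ('c'): continues run of 'c', length=4
  Position 9 ('a'): new char, reset run to 1
  Position 10 ('c'): new char, reset run to 1
  Position 11 ('a'): new char, reset run to 1
  Position 12 ('a'): continues run of 'a', length=2
Longest run: 'c' with length 4

4


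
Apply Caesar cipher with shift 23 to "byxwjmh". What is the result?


Caesar cipher: shift "byxwjmh" by 23
  'b' (pos 1) + 23 = pos 24 = 'y'
  'y' (pos 24) + 23 = pos 21 = 'v'
  'x' (pos 23) + 23 = pos 20 = 'u'
  'w' (pos 22) + 23 = pos 19 = 't'
  'j' (pos 9) + 23 = pos 6 = 'g'
  'm' (pos 12) + 23 = pos 9 = 'j'
  'h' (pos 7) + 23 = pos 4 = 'e'
Result: yvutgje

yvutgje


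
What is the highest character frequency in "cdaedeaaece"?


Input: cdaedeaaece
Character counts:
  'a': 3
  'c': 2
  'd': 2
  'e': 4
Maximum frequency: 4

4


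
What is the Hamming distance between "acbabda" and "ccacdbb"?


Comparing "acbabda" and "ccacdbb" position by position:
  Position 0: 'a' vs 'c' => differ
  Position 1: 'c' vs 'c' => same
  Position 2: 'b' vs 'a' => differ
  Position 3: 'a' vs 'c' => differ
  Position 4: 'b' vs 'd' => differ
  Position 5: 'd' vs 'b' => differ
  Position 6: 'a' vs 'b' => differ
Total differences (Hamming distance): 6

6


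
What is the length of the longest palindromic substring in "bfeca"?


Input: "bfeca"
Checking substrings for palindromes:
  No multi-char palindromic substrings found
Longest palindromic substring: "b" with length 1

1


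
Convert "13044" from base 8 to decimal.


Input: "13044" in base 8
Positional expansion:
  Digit '1' (value 1) x 8^4 = 4096
  Digit '3' (value 3) x 8^3 = 1536
  Digit '0' (value 0) x 8^2 = 0
  Digit '4' (value 4) x 8^1 = 32
  Digit '4' (value 4) x 8^0 = 4
Sum = 5668

5668


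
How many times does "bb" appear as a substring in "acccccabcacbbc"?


Searching for "bb" in "acccccabcacbbc"
Scanning each position:
  Position 0: "ac" => no
  Position 1: "cc" => no
  Position 2: "cc" => no
  Position 3: "cc" => no
  Position 4: "cc" => no
  Position 5: "ca" => no
  Position 6: "ab" => no
  Position 7: "bc" => no
  Position 8: "ca" => no
  Position 9: "ac" => no
  Position 10: "cb" => no
  Position 11: "bb" => MATCH
  Position 12: "bc" => no
Total occurrences: 1

1


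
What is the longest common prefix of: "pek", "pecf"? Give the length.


Words: pek, pecf
  Position 0: all 'p' => match
  Position 1: all 'e' => match
  Position 2: ('k', 'c') => mismatch, stop
LCP = "pe" (length 2)

2


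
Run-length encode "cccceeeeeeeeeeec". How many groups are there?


Input: cccceeeeeeeeeeec
Scanning for consecutive runs:
  Group 1: 'c' x 4 (positions 0-3)
  Group 2: 'e' x 11 (positions 4-14)
  Group 3: 'c' x 1 (positions 15-15)
Total groups: 3

3


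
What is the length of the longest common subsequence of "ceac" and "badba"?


LCS of "ceac" and "badba"
DP table:
           b    a    d    b    a
      0    0    0    0    0    0
  c   0    0    0    0    0    0
  e   0    0    0    0    0    0
  a   0    0    1    1    1    1
  c   0    0    1    1    1    1
LCS length = dp[4][5] = 1

1


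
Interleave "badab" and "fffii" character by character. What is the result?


Interleaving "badab" and "fffii":
  Position 0: 'b' from first, 'f' from second => "bf"
  Position 1: 'a' from first, 'f' from second => "af"
  Position 2: 'd' from first, 'f' from second => "df"
  Position 3: 'a' from first, 'i' from second => "ai"
  Position 4: 'b' from first, 'i' from second => "bi"
Result: bfafdfaibi

bfafdfaibi


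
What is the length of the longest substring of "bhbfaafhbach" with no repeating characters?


Input: "bhbfaafhbach"
Sliding window (track last position of each char):
  Position 0 ('b'): window [0,0] length 1 -- new best
  Position 1 ('h'): window [0,1] length 2 -- new best
  Position 2 ('b'): repeat (last at 0), move window start to 1
  Position 2 ('b'): window [1,2] length 2
  Position 3 ('f'): window [1,3] length 3 -- new best
  Position 4 ('a'): window [1,4] length 4 -- new best
  Position 5 ('a'): repeat (last at 4), move window start to 5
  Position 5 ('a'): window [5,5] length 1
  Position 6 ('f'): window [5,6] length 2
  Position 7 ('h'): window [5,7] length 3
  Position 8 ('b'): window [5,8] length 4
  Position 9 ('a'): repeat (last at 5), move window start to 6
  Position 9 ('a'): window [6,9] length 4
  Position 10 ('c'): window [6,10] length 5 -- new best
  Position 11 ('h'): repeat (last at 7), move window start to 8
  Position 11 ('h'): window [8,11] length 4
Longest substring with no repeats: "fhbac" with length 5

5


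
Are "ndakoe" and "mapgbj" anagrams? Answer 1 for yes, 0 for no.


Strings: "ndakoe", "mapgbj"
Sorted first:  adekno
Sorted second: abgjmp
Differ at position 1: 'd' vs 'b' => not anagrams

0


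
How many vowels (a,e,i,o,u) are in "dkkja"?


Input: dkkja
Checking each character:
  'd' at position 0: consonant
  'k' at position 1: consonant
  'k' at position 2: consonant
  'j' at position 3: consonant
  'a' at position 4: vowel (running total: 1)
Total vowels: 1

1


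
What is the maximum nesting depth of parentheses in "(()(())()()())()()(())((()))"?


Input: "(()(())()()())()()(())((()))"
Tracking depth:
  Position 0 '(': depth becomes 1
  Position 1 '(': depth becomes 2
  Position 2 ')': depth becomes 1
  Position 3 '(': depth becomes 2
  Position 4 '(': depth becomes 3
  Position 5 ')': depth becomes 2
  Position 6 ')': depth becomes 1
  Position 7 '(': depth becomes 2
  Position 8 ')': depth becomes 1
  Position 9 '(': depth becomes 2
  Position 10 ')': depth becomes 1
  Position 11 '(': depth becomes 2
  Position 12 ')': depth becomes 1
  Position 13 ')': depth becomes 0
  Position 14 '(': depth becomes 1
  Position 15 ')': depth becomes 0
  Position 16 '(': depth becomes 1
  Position 17 ')': depth becomes 0
  Position 18 '(': depth becomes 1
  Position 19 '(': depth becomes 2
  Position 20 ')': depth becomes 1
  Position 21 ')': depth becomes 0
  Position 22 '(': depth becomes 1
  Position 23 '(': depth becomes 2
  Position 24 '(': depth becomes 3
  Position 25 ')': depth becomes 2
  Position 26 ')': depth becomes 1
  Position 27 ')': depth becomes 0
Maximum depth reached: 3

3


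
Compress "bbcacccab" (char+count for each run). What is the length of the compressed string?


Input: bbcacccab
Runs:
  'b' x 2 => "b2"
  'c' x 1 => "c1"
  'a' x 1 => "a1"
  'c' x 3 => "c3"
  'a' x 1 => "a1"
  'b' x 1 => "b1"
Compressed: "b2c1a1c3a1b1"
Compressed length: 12

12


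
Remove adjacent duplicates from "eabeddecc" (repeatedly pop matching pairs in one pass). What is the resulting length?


Input: eabeddecc
Stack-based adjacent duplicate removal:
  Read 'e': push. Stack: e
  Read 'a': push. Stack: ea
  Read 'b': push. Stack: eab
  Read 'e': push. Stack: eabe
  Read 'd': push. Stack: eabed
  Read 'd': matches stack top 'd' => pop. Stack: eabe
  Read 'e': matches stack top 'e' => pop. Stack: eab
  Read 'c': push. Stack: eabc
  Read 'c': matches stack top 'c' => pop. Stack: eab
Final stack: "eab" (length 3)

3


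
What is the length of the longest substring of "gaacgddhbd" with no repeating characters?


Input: "gaacgddhbd"
Sliding window (track last position of each char):
  Position 0 ('g'): window [0,0] length 1 -- new best
  Position 1 ('a'): window [0,1] length 2 -- new best
  Position 2 ('a'): repeat (last at 1), move window start to 2
  Position 2 ('a'): window [2,2] length 1
  Position 3 ('c'): window [2,3] length 2
  Position 4 ('g'): window [2,4] length 3 -- new best
  Position 5 ('d'): window [2,5] length 4 -- new best
  Position 6 ('d'): repeat (last at 5), move window start to 6
  Position 6 ('d'): window [6,6] length 1
  Position 7 ('h'): window [6,7] length 2
  Position 8 ('b'): window [6,8] length 3
  Position 9 ('d'): repeat (last at 6), move window start to 7
  Position 9 ('d'): window [7,9] length 3
Longest substring with no repeats: "acgd" with length 4

4


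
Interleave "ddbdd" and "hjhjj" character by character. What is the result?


Interleaving "ddbdd" and "hjhjj":
  Position 0: 'd' from first, 'h' from second => "dh"
  Position 1: 'd' from first, 'j' from second => "dj"
  Position 2: 'b' from first, 'h' from second => "bh"
  Position 3: 'd' from first, 'j' from second => "dj"
  Position 4: 'd' from first, 'j' from second => "dj"
Result: dhdjbhdjdj

dhdjbhdjdj


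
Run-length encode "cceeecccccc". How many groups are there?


Input: cceeecccccc
Scanning for consecutive runs:
  Group 1: 'c' x 2 (positions 0-1)
  Group 2: 'e' x 3 (positions 2-4)
  Group 3: 'c' x 6 (positions 5-10)
Total groups: 3

3


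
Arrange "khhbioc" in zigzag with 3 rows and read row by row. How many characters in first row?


Zigzag "khhbioc" into 3 rows:
Placing characters:
  'k' => row 0
  'h' => row 1
  'h' => row 2
  'b' => row 1
  'i' => row 0
  'o' => row 1
  'c' => row 2
Rows:
  Row 0: "ki"
  Row 1: "hbo"
  Row 2: "hc"
First row length: 2

2


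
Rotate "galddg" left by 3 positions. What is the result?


Input: "galddg", rotate left by 3
First 3 characters: "gal"
Remaining characters: "ddg"
Concatenate remaining + first: "ddg" + "gal" = "ddggal"

ddggal


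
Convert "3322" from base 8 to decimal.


Input: "3322" in base 8
Positional expansion:
  Digit '3' (value 3) x 8^3 = 1536
  Digit '3' (value 3) x 8^2 = 192
  Digit '2' (value 2) x 8^1 = 16
  Digit '2' (value 2) x 8^0 = 2
Sum = 1746

1746


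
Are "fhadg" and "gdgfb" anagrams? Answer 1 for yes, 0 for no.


Strings: "fhadg", "gdgfb"
Sorted first:  adfgh
Sorted second: bdfgg
Differ at position 0: 'a' vs 'b' => not anagrams

0


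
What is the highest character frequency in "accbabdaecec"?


Input: accbabdaecec
Character counts:
  'a': 3
  'b': 2
  'c': 4
  'd': 1
  'e': 2
Maximum frequency: 4

4


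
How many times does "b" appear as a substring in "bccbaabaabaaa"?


Searching for "b" in "bccbaabaabaaa"
Scanning each position:
  Position 0: "b" => MATCH
  Position 1: "c" => no
  Position 2: "c" => no
  Position 3: "b" => MATCH
  Position 4: "a" => no
  Position 5: "a" => no
  Position 6: "b" => MATCH
  Position 7: "a" => no
  Position 8: "a" => no
  Position 9: "b" => MATCH
  Position 10: "a" => no
  Position 11: "a" => no
  Position 12: "a" => no
Total occurrences: 4

4


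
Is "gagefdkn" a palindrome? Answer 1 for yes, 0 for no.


Input: gagefdkn
Reversed: nkdfegag
  Compare pos 0 ('g') with pos 7 ('n'): MISMATCH
  Compare pos 1 ('a') with pos 6 ('k'): MISMATCH
  Compare pos 2 ('g') with pos 5 ('d'): MISMATCH
  Compare pos 3 ('e') with pos 4 ('f'): MISMATCH
Result: not a palindrome

0


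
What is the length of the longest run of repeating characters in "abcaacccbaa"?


Input: "abcaacccbaa"
Scanning for longest run:
  Position 1 ('b'): new char, reset run to 1
  Position 2 ('c'): new char, reset run to 1
  Position 3 ('a'): new char, reset run to 1
  Position 4 ('a'): continues run of 'a', length=2
  Position 5 ('c'): new char, reset run to 1
  Position 6 ('c'): continues run of 'c', length=2
  Position 7 ('c'): continues run of 'c', length=3
  Position 8 ('b'): new char, reset run to 1
  Position 9 ('a'): new char, reset run to 1
  Position 10 ('a'): continues run of 'a', length=2
Longest run: 'c' with length 3

3


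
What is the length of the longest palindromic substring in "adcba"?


Input: "adcba"
Checking substrings for palindromes:
  No multi-char palindromic substrings found
Longest palindromic substring: "a" with length 1

1


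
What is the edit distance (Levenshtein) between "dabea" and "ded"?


Computing edit distance: "dabea" -> "ded"
DP table:
           d    e    d
      0    1    2    3
  d   1    0    1    2
  a   2    1    1    2
  b   3    2    2    2
  e   4    3    2    3
  a   5    4    3    3
Edit distance = dp[5][3] = 3

3


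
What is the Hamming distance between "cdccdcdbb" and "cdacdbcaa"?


Comparing "cdccdcdbb" and "cdacdbcaa" position by position:
  Position 0: 'c' vs 'c' => same
  Position 1: 'd' vs 'd' => same
  Position 2: 'c' vs 'a' => differ
  Position 3: 'c' vs 'c' => same
  Position 4: 'd' vs 'd' => same
  Position 5: 'c' vs 'b' => differ
  Position 6: 'd' vs 'c' => differ
  Position 7: 'b' vs 'a' => differ
  Position 8: 'b' vs 'a' => differ
Total differences (Hamming distance): 5

5


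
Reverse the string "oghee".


Input: oghee
Reading characters right to left:
  Position 4: 'e'
  Position 3: 'e'
  Position 2: 'h'
  Position 1: 'g'
  Position 0: 'o'
Reversed: eehgo

eehgo


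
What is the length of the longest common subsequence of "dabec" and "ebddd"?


LCS of "dabec" and "ebddd"
DP table:
           e    b    d    d    d
      0    0    0    0    0    0
  d   0    0    0    1    1    1
  a   0    0    0    1    1    1
  b   0    0    1    1    1    1
  e   0    1    1    1    1    1
  c   0    1    1    1    1    1
LCS length = dp[5][5] = 1

1


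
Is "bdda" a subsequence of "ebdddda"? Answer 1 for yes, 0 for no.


Check if "bdda" is a subsequence of "ebdddda"
Greedy scan:
  Position 0 ('e'): no match needed
  Position 1 ('b'): matches sub[0] = 'b'
  Position 2 ('d'): matches sub[1] = 'd'
  Position 3 ('d'): matches sub[2] = 'd'
  Position 4 ('d'): no match needed
  Position 5 ('d'): no match needed
  Position 6 ('a'): matches sub[3] = 'a'
All 4 characters matched => is a subsequence

1


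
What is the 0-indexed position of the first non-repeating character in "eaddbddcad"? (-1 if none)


Input: eaddbddcad
Character frequencies:
  'a': 2
  'b': 1
  'c': 1
  'd': 5
  'e': 1
Scanning left to right for freq == 1:
  Position 0 ('e'): unique! => answer = 0

0


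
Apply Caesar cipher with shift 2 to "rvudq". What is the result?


Caesar cipher: shift "rvudq" by 2
  'r' (pos 17) + 2 = pos 19 = 't'
  'v' (pos 21) + 2 = pos 23 = 'x'
  'u' (pos 20) + 2 = pos 22 = 'w'
  'd' (pos 3) + 2 = pos 5 = 'f'
  'q' (pos 16) + 2 = pos 18 = 's'
Result: txwfs

txwfs


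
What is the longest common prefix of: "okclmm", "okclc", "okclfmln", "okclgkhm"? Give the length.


Words: okclmm, okclc, okclfmln, okclgkhm
  Position 0: all 'o' => match
  Position 1: all 'k' => match
  Position 2: all 'c' => match
  Position 3: all 'l' => match
  Position 4: ('m', 'c', 'f', 'g') => mismatch, stop
LCP = "okcl" (length 4)

4


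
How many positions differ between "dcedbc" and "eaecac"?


Comparing "dcedbc" and "eaecac" position by position:
  Position 0: 'd' vs 'e' => DIFFER
  Position 1: 'c' vs 'a' => DIFFER
  Position 2: 'e' vs 'e' => same
  Position 3: 'd' vs 'c' => DIFFER
  Position 4: 'b' vs 'a' => DIFFER
  Position 5: 'c' vs 'c' => same
Positions that differ: 4

4


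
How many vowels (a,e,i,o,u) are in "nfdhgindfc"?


Input: nfdhgindfc
Checking each character:
  'n' at position 0: consonant
  'f' at position 1: consonant
  'd' at position 2: consonant
  'h' at position 3: consonant
  'g' at position 4: consonant
  'i' at position 5: vowel (running total: 1)
  'n' at position 6: consonant
  'd' at position 7: consonant
  'f' at position 8: consonant
  'c' at position 9: consonant
Total vowels: 1

1


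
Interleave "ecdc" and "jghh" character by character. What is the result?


Interleaving "ecdc" and "jghh":
  Position 0: 'e' from first, 'j' from second => "ej"
  Position 1: 'c' from first, 'g' from second => "cg"
  Position 2: 'd' from first, 'h' from second => "dh"
  Position 3: 'c' from first, 'h' from second => "ch"
Result: ejcgdhch

ejcgdhch


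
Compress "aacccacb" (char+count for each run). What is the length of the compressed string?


Input: aacccacb
Runs:
  'a' x 2 => "a2"
  'c' x 3 => "c3"
  'a' x 1 => "a1"
  'c' x 1 => "c1"
  'b' x 1 => "b1"
Compressed: "a2c3a1c1b1"
Compressed length: 10

10


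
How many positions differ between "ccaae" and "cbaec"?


Comparing "ccaae" and "cbaec" position by position:
  Position 0: 'c' vs 'c' => same
  Position 1: 'c' vs 'b' => DIFFER
  Position 2: 'a' vs 'a' => same
  Position 3: 'a' vs 'e' => DIFFER
  Position 4: 'e' vs 'c' => DIFFER
Positions that differ: 3

3


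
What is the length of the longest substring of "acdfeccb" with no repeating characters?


Input: "acdfeccb"
Sliding window (track last position of each char):
  Position 0 ('a'): window [0,0] length 1 -- new best
  Position 1 ('c'): window [0,1] length 2 -- new best
  Position 2 ('d'): window [0,2] length 3 -- new best
  Position 3 ('f'): window [0,3] length 4 -- new best
  Position 4 ('e'): window [0,4] length 5 -- new best
  Position 5 ('c'): repeat (last at 1), move window start to 2
  Position 5 ('c'): window [2,5] length 4
  Position 6 ('c'): repeat (last at 5), move window start to 6
  Position 6 ('c'): window [6,6] length 1
  Position 7 ('b'): window [6,7] length 2
Longest substring with no repeats: "acdfe" with length 5

5


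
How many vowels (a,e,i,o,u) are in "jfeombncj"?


Input: jfeombncj
Checking each character:
  'j' at position 0: consonant
  'f' at position 1: consonant
  'e' at position 2: vowel (running total: 1)
  'o' at position 3: vowel (running total: 2)
  'm' at position 4: consonant
  'b' at position 5: consonant
  'n' at position 6: consonant
  'c' at position 7: consonant
  'j' at position 8: consonant
Total vowels: 2

2


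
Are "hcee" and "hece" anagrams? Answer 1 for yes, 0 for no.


Strings: "hcee", "hece"
Sorted first:  ceeh
Sorted second: ceeh
Sorted forms match => anagrams

1


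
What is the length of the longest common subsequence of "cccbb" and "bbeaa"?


LCS of "cccbb" and "bbeaa"
DP table:
           b    b    e    a    a
      0    0    0    0    0    0
  c   0    0    0    0    0    0
  c   0    0    0    0    0    0
  c   0    0    0    0    0    0
  b   0    1    1    1    1    1
  b   0    1    2    2    2    2
LCS length = dp[5][5] = 2

2


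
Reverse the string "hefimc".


Input: hefimc
Reading characters right to left:
  Position 5: 'c'
  Position 4: 'm'
  Position 3: 'i'
  Position 2: 'f'
  Position 1: 'e'
  Position 0: 'h'
Reversed: cmifeh

cmifeh


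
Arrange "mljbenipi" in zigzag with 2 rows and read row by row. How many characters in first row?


Zigzag "mljbenipi" into 2 rows:
Placing characters:
  'm' => row 0
  'l' => row 1
  'j' => row 0
  'b' => row 1
  'e' => row 0
  'n' => row 1
  'i' => row 0
  'p' => row 1
  'i' => row 0
Rows:
  Row 0: "mjeii"
  Row 1: "lbnp"
First row length: 5

5


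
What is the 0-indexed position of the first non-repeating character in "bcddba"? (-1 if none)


Input: bcddba
Character frequencies:
  'a': 1
  'b': 2
  'c': 1
  'd': 2
Scanning left to right for freq == 1:
  Position 0 ('b'): freq=2, skip
  Position 1 ('c'): unique! => answer = 1

1


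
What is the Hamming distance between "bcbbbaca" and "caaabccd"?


Comparing "bcbbbaca" and "caaabccd" position by position:
  Position 0: 'b' vs 'c' => differ
  Position 1: 'c' vs 'a' => differ
  Position 2: 'b' vs 'a' => differ
  Position 3: 'b' vs 'a' => differ
  Position 4: 'b' vs 'b' => same
  Position 5: 'a' vs 'c' => differ
  Position 6: 'c' vs 'c' => same
  Position 7: 'a' vs 'd' => differ
Total differences (Hamming distance): 6

6


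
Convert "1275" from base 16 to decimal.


Input: "1275" in base 16
Positional expansion:
  Digit '1' (value 1) x 16^3 = 4096
  Digit '2' (value 2) x 16^2 = 512
  Digit '7' (value 7) x 16^1 = 112
  Digit '5' (value 5) x 16^0 = 5
Sum = 4725

4725


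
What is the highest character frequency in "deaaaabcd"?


Input: deaaaabcd
Character counts:
  'a': 4
  'b': 1
  'c': 1
  'd': 2
  'e': 1
Maximum frequency: 4

4


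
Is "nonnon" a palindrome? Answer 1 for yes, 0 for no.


Input: nonnon
Reversed: nonnon
  Compare pos 0 ('n') with pos 5 ('n'): match
  Compare pos 1 ('o') with pos 4 ('o'): match
  Compare pos 2 ('n') with pos 3 ('n'): match
Result: palindrome

1


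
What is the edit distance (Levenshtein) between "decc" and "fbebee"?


Computing edit distance: "decc" -> "fbebee"
DP table:
           f    b    e    b    e    e
      0    1    2    3    4    5    6
  d   1    1    2    3    4    5    6
  e   2    2    2    2    3    4    5
  c   3    3    3    3    3    4    5
  c   4    4    4    4    4    4    5
Edit distance = dp[4][6] = 5

5


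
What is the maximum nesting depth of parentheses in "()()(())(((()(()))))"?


Input: "()()(())(((()(()))))"
Tracking depth:
  Position 0 '(': depth becomes 1
  Position 1 ')': depth becomes 0
  Position 2 '(': depth becomes 1
  Position 3 ')': depth becomes 0
  Position 4 '(': depth becomes 1
  Position 5 '(': depth becomes 2
  Position 6 ')': depth becomes 1
  Position 7 ')': depth becomes 0
  Position 8 '(': depth becomes 1
  Position 9 '(': depth becomes 2
  Position 10 '(': depth becomes 3
  Position 11 '(': depth becomes 4
  Position 12 ')': depth becomes 3
  Position 13 '(': depth becomes 4
  Position 14 '(': depth becomes 5
  Position 15 ')': depth becomes 4
  Position 16 ')': depth becomes 3
  Position 17 ')': depth becomes 2
  Position 18 ')': depth becomes 1
  Position 19 ')': depth becomes 0
Maximum depth reached: 5

5


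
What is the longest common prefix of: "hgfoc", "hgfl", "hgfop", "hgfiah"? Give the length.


Words: hgfoc, hgfl, hgfop, hgfiah
  Position 0: all 'h' => match
  Position 1: all 'g' => match
  Position 2: all 'f' => match
  Position 3: ('o', 'l', 'o', 'i') => mismatch, stop
LCP = "hgf" (length 3)

3


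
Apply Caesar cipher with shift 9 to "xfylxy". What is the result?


Caesar cipher: shift "xfylxy" by 9
  'x' (pos 23) + 9 = pos 6 = 'g'
  'f' (pos 5) + 9 = pos 14 = 'o'
  'y' (pos 24) + 9 = pos 7 = 'h'
  'l' (pos 11) + 9 = pos 20 = 'u'
  'x' (pos 23) + 9 = pos 6 = 'g'
  'y' (pos 24) + 9 = pos 7 = 'h'
Result: gohugh

gohugh


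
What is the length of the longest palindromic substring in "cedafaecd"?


Input: "cedafaecd"
Checking substrings for palindromes:
  [3:6] "afa" (len 3) => palindrome
Longest palindromic substring: "afa" with length 3

3


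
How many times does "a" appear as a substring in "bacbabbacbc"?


Searching for "a" in "bacbabbacbc"
Scanning each position:
  Position 0: "b" => no
  Position 1: "a" => MATCH
  Position 2: "c" => no
  Position 3: "b" => no
  Position 4: "a" => MATCH
  Position 5: "b" => no
  Position 6: "b" => no
  Position 7: "a" => MATCH
  Position 8: "c" => no
  Position 9: "b" => no
  Position 10: "c" => no
Total occurrences: 3

3


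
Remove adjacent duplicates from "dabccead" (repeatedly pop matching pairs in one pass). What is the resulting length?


Input: dabccead
Stack-based adjacent duplicate removal:
  Read 'd': push. Stack: d
  Read 'a': push. Stack: da
  Read 'b': push. Stack: dab
  Read 'c': push. Stack: dabc
  Read 'c': matches stack top 'c' => pop. Stack: dab
  Read 'e': push. Stack: dabe
  Read 'a': push. Stack: dabea
  Read 'd': push. Stack: dabead
Final stack: "dabead" (length 6)

6


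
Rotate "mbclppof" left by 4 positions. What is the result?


Input: "mbclppof", rotate left by 4
First 4 characters: "mbcl"
Remaining characters: "ppof"
Concatenate remaining + first: "ppof" + "mbcl" = "ppofmbcl"

ppofmbcl


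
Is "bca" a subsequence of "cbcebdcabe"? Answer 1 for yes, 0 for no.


Check if "bca" is a subsequence of "cbcebdcabe"
Greedy scan:
  Position 0 ('c'): no match needed
  Position 1 ('b'): matches sub[0] = 'b'
  Position 2 ('c'): matches sub[1] = 'c'
  Position 3 ('e'): no match needed
  Position 4 ('b'): no match needed
  Position 5 ('d'): no match needed
  Position 6 ('c'): no match needed
  Position 7 ('a'): matches sub[2] = 'a'
  Position 8 ('b'): no match needed
  Position 9 ('e'): no match needed
All 3 characters matched => is a subsequence

1


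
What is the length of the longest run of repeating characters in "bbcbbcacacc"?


Input: "bbcbbcacacc"
Scanning for longest run:
  Position 1 ('b'): continues run of 'b', length=2
  Position 2 ('c'): new char, reset run to 1
  Position 3 ('b'): new char, reset run to 1
  Position 4 ('b'): continues run of 'b', length=2
  Position 5 ('c'): new char, reset run to 1
  Position 6 ('a'): new char, reset run to 1
  Position 7 ('c'): new char, reset run to 1
  Position 8 ('a'): new char, reset run to 1
  Position 9 ('c'): new char, reset run to 1
  Position 10 ('c'): continues run of 'c', length=2
Longest run: 'b' with length 2

2


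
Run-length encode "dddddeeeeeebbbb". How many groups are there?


Input: dddddeeeeeebbbb
Scanning for consecutive runs:
  Group 1: 'd' x 5 (positions 0-4)
  Group 2: 'e' x 6 (positions 5-10)
  Group 3: 'b' x 4 (positions 11-14)
Total groups: 3

3


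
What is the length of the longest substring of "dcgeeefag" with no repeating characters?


Input: "dcgeeefag"
Sliding window (track last position of each char):
  Position 0 ('d'): window [0,0] length 1 -- new best
  Position 1 ('c'): window [0,1] length 2 -- new best
  Position 2 ('g'): window [0,2] length 3 -- new best
  Position 3 ('e'): window [0,3] length 4 -- new best
  Position 4 ('e'): repeat (last at 3), move window start to 4
  Position 4 ('e'): window [4,4] length 1
  Position 5 ('e'): repeat (last at 4), move window start to 5
  Position 5 ('e'): window [5,5] length 1
  Position 6 ('f'): window [5,6] length 2
  Position 7 ('a'): window [5,7] length 3
  Position 8 ('g'): window [5,8] length 4
Longest substring with no repeats: "dcge" with length 4

4


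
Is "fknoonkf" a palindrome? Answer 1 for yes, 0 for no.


Input: fknoonkf
Reversed: fknoonkf
  Compare pos 0 ('f') with pos 7 ('f'): match
  Compare pos 1 ('k') with pos 6 ('k'): match
  Compare pos 2 ('n') with pos 5 ('n'): match
  Compare pos 3 ('o') with pos 4 ('o'): match
Result: palindrome

1
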